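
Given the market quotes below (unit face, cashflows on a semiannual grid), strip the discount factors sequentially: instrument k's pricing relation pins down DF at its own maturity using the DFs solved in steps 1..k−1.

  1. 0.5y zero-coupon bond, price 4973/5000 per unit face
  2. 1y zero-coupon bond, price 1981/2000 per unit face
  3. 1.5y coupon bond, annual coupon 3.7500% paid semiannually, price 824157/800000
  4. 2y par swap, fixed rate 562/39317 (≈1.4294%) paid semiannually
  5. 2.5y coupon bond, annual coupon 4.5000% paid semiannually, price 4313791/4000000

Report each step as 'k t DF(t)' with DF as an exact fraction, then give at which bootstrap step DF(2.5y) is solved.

1 1/2 4973/5000
2 1 1981/2000
3 3/2 9747/10000
4 2 9719/10000
5 5/2 4841/5000
DF(2.5y) is solved at step 5

step 1 [0.5y] zero: DF = P = 4973/5000 ≈ 0.994600
step 2 [1y] zero: DF = P = 1981/2000 ≈ 0.990500
step 3 [1.5y] bond c/2=3/160: DF=(824157/800000 − 3/160·(0.994600+0.990500))/(1+3/160) = 9747/10000 ≈ 0.974700
step 4 [2y] swap r/2=281/39317: DF=(1 − 281/39317·(0.994600+0.990500+0.974700))/(1+281/39317) = 9719/10000 ≈ 0.971900
step 5 [2.5y] bond c/2=9/400: DF=(4313791/4000000 − 9/400·(0.994600+0.990500+0.974700+0.971900))/(1+9/400) = 4841/5000 ≈ 0.968200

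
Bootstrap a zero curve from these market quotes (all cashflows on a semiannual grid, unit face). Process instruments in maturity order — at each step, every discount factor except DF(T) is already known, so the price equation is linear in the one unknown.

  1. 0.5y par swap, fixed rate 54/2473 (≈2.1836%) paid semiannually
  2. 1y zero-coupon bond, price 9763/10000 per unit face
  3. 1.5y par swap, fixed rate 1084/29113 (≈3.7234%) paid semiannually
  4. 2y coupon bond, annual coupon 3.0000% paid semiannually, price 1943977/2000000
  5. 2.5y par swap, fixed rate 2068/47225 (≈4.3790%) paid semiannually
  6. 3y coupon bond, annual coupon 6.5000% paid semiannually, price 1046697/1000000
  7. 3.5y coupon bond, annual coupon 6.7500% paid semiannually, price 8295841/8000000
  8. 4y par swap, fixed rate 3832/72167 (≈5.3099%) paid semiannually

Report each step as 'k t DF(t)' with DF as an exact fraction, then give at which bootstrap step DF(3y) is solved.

step 1 [0.5y] swap r/2=27/2473: DF=(1 − 27/2473·(0))/(1+27/2473) = 2473/2500 ≈ 0.989200
step 2 [1y] zero: DF = P = 9763/10000 ≈ 0.976300
step 3 [1.5y] swap r/2=542/29113: DF=(1 − 542/29113·(0.989200+0.976300))/(1+542/29113) = 4729/5000 ≈ 0.945800
step 4 [2y] bond c/2=3/200: DF=(1943977/2000000 − 3/200·(0.989200+0.976300+0.945800))/(1+3/200) = 4573/5000 ≈ 0.914600
step 5 [2.5y] swap r/2=1034/47225: DF=(1 − 1034/47225·(0.989200+0.976300+0.945800+0.914600))/(1+1034/47225) = 4483/5000 ≈ 0.896600
step 6 [3y] bond c/2=13/400: DF=(1046697/1000000 − 13/400·(0.989200+0.976300+0.945800+0.914600+0.896600))/(1+13/400) = 8651/10000 ≈ 0.865100
step 7 [3.5y] bond c/2=27/800: DF=(8295841/8000000 − 27/800·(0.989200+0.976300+0.945800+0.914600+0.896600+0.865100))/(1+27/800) = 8207/10000 ≈ 0.820700
step 8 [4y] swap r/2=1916/72167: DF=(1 − 1916/72167·(0.989200+0.976300+0.945800+0.914600+0.896600+0.865100+0.820700))/(1+1916/72167) = 2021/2500 ≈ 0.808400

1 1/2 2473/2500
2 1 9763/10000
3 3/2 4729/5000
4 2 4573/5000
5 5/2 4483/5000
6 3 8651/10000
7 7/2 8207/10000
8 4 2021/2500
DF(3y) is solved at step 6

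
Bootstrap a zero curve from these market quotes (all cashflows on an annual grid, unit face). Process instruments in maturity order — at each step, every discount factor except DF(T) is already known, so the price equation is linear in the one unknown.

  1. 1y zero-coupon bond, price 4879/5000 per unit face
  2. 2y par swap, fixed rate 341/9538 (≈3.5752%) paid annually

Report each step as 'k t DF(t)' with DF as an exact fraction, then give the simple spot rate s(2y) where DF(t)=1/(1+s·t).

step 1 [1y] zero: DF = P = 4879/5000 ≈ 0.975800
step 2 [2y] swap r/1=341/9538: DF=(1 − 341/9538·(0.975800))/(1+341/9538) = 4659/5000 ≈ 0.931800

1 1 4879/5000
2 2 4659/5000
s(2y) = (1/(4659/5000) − 1)/(2) = 341/9318 ≈ 3.6596%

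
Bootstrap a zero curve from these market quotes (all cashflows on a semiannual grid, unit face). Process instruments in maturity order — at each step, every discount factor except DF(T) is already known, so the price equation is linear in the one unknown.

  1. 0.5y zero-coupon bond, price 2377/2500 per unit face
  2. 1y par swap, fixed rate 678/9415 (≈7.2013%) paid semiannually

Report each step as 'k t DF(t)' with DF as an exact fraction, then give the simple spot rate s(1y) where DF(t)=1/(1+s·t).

step 1 [0.5y] zero: DF = P = 2377/2500 ≈ 0.950800
step 2 [1y] swap r/2=339/9415: DF=(1 − 339/9415·(0.950800))/(1+339/9415) = 4661/5000 ≈ 0.932200

1 1/2 2377/2500
2 1 4661/5000
s(1y) = (1/(4661/5000) − 1)/(1) = 339/4661 ≈ 7.2731%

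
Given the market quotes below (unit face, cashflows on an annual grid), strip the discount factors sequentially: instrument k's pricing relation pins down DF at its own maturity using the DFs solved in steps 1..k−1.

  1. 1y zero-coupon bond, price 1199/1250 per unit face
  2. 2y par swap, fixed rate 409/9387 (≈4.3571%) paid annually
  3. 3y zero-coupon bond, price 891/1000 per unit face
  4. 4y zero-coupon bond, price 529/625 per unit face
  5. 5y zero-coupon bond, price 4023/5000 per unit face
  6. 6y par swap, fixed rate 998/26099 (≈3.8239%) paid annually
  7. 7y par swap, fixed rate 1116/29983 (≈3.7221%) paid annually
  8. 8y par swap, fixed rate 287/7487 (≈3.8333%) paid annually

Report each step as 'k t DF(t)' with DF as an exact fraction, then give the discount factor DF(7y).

step 1 [1y] zero: DF = P = 1199/1250 ≈ 0.959200
step 2 [2y] swap r/1=409/9387: DF=(1 − 409/9387·(0.959200))/(1+409/9387) = 4591/5000 ≈ 0.918200
step 3 [3y] zero: DF = P = 891/1000 ≈ 0.891000
step 4 [4y] zero: DF = P = 529/625 ≈ 0.846400
step 5 [5y] zero: DF = P = 4023/5000 ≈ 0.804600
step 6 [6y] swap r/1=998/26099: DF=(1 − 998/26099·(0.959200+0.918200+0.891000+0.846400+0.804600))/(1+998/26099) = 2001/2500 ≈ 0.800400
step 7 [7y] swap r/1=1116/29983: DF=(1 − 1116/29983·(0.959200+0.918200+0.891000+0.846400+0.804600+0.800400))/(1+1116/29983) = 971/1250 ≈ 0.776800
step 8 [8y] swap r/1=287/7487: DF=(1 − 287/7487·(0.959200+0.918200+0.891000+0.846400+0.804600+0.800400+0.776800))/(1+287/7487) = 7417/10000 ≈ 0.741700

1 1 1199/1250
2 2 4591/5000
3 3 891/1000
4 4 529/625
5 5 4023/5000
6 6 2001/2500
7 7 971/1250
8 8 7417/10000
DF(7y) = 971/1250 ≈ 0.776800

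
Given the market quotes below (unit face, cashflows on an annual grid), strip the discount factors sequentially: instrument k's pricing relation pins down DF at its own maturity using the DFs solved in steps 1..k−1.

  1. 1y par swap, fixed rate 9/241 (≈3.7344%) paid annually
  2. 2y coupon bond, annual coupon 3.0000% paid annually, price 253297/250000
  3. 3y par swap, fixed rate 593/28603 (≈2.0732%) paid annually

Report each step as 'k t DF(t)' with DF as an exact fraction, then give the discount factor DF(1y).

step 1 [1y] swap r/1=9/241: DF=(1 − 9/241·(0))/(1+9/241) = 241/250 ≈ 0.964000
step 2 [2y] bond c/1=3/100: DF=(253297/250000 − 3/100·(0.964000))/(1+3/100) = 2389/2500 ≈ 0.955600
step 3 [3y] swap r/1=593/28603: DF=(1 − 593/28603·(0.964000+0.955600))/(1+593/28603) = 9407/10000 ≈ 0.940700

1 1 241/250
2 2 2389/2500
3 3 9407/10000
DF(1y) = 241/250 ≈ 0.964000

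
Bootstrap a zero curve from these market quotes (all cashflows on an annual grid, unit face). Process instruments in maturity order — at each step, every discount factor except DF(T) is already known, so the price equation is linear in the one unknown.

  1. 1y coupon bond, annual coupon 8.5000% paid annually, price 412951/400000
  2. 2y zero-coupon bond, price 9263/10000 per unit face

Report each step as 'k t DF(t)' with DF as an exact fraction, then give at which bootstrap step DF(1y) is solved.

1 1 1903/2000
2 2 9263/10000
DF(1y) is solved at step 1

step 1 [1y] bond c/1=17/200: DF=(412951/400000 − 17/200·(0))/(1+17/200) = 1903/2000 ≈ 0.951500
step 2 [2y] zero: DF = P = 9263/10000 ≈ 0.926300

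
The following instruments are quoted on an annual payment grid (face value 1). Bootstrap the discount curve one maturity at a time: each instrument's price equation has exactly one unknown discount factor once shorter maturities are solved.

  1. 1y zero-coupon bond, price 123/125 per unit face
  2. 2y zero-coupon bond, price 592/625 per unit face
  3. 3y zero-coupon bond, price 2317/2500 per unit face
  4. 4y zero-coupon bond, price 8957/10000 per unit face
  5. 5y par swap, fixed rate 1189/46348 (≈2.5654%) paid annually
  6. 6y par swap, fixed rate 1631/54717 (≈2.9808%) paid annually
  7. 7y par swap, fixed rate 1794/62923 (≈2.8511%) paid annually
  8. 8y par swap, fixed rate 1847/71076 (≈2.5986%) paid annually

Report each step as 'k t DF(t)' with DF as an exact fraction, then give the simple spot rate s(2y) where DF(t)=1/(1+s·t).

step 1 [1y] zero: DF = P = 123/125 ≈ 0.984000
step 2 [2y] zero: DF = P = 592/625 ≈ 0.947200
step 3 [3y] zero: DF = P = 2317/2500 ≈ 0.926800
step 4 [4y] zero: DF = P = 8957/10000 ≈ 0.895700
step 5 [5y] swap r/1=1189/46348: DF=(1 − 1189/46348·(0.984000+0.947200+0.926800+0.895700))/(1+1189/46348) = 8811/10000 ≈ 0.881100
step 6 [6y] swap r/1=1631/54717: DF=(1 − 1631/54717·(0.984000+0.947200+0.926800+0.895700+0.881100))/(1+1631/54717) = 8369/10000 ≈ 0.836900
step 7 [7y] swap r/1=1794/62923: DF=(1 − 1794/62923·(0.984000+0.947200+0.926800+0.895700+0.881100+0.836900))/(1+1794/62923) = 4103/5000 ≈ 0.820600
step 8 [8y] swap r/1=1847/71076: DF=(1 − 1847/71076·(0.984000+0.947200+0.926800+0.895700+0.881100+0.836900+0.820600))/(1+1847/71076) = 8153/10000 ≈ 0.815300

1 1 123/125
2 2 592/625
3 3 2317/2500
4 4 8957/10000
5 5 8811/10000
6 6 8369/10000
7 7 4103/5000
8 8 8153/10000
s(2y) = (1/(592/625) − 1)/(2) = 33/1184 ≈ 2.7872%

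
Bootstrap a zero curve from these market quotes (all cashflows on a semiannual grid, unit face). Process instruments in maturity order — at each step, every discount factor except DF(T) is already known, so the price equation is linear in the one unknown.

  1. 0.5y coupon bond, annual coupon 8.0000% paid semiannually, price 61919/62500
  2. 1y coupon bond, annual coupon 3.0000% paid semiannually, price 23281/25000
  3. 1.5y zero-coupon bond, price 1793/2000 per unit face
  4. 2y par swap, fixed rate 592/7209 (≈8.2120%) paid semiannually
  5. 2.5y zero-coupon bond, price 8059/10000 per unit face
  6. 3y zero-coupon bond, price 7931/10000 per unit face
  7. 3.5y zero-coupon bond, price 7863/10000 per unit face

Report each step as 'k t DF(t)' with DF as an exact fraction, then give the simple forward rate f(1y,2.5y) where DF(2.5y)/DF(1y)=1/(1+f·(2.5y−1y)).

step 1 [0.5y] bond c/2=1/25: DF=(61919/62500 − 1/25·(0))/(1+1/25) = 4763/5000 ≈ 0.952600
step 2 [1y] bond c/2=3/200: DF=(23281/25000 − 3/200·(0.952600))/(1+3/200) = 4517/5000 ≈ 0.903400
step 3 [1.5y] zero: DF = P = 1793/2000 ≈ 0.896500
step 4 [2y] swap r/2=296/7209: DF=(1 − 296/7209·(0.952600+0.903400+0.896500))/(1+296/7209) = 213/250 ≈ 0.852000
step 5 [2.5y] zero: DF = P = 8059/10000 ≈ 0.805900
step 6 [3y] zero: DF = P = 7931/10000 ≈ 0.793100
step 7 [3.5y] zero: DF = P = 7863/10000 ≈ 0.786300

1 1/2 4763/5000
2 1 4517/5000
3 3/2 1793/2000
4 2 213/250
5 5/2 8059/10000
6 3 7931/10000
7 7/2 7863/10000
f(1y,2.5y) = ((4517/5000)/(8059/10000) − 1)/(3/2) = 650/8059 ≈ 8.0655%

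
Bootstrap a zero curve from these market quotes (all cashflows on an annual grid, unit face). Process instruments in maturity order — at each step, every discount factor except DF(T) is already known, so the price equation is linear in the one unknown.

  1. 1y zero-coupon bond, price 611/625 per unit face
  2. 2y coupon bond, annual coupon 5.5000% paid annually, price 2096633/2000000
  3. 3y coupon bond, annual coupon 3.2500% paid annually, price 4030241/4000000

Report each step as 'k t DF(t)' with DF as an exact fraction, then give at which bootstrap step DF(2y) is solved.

step 1 [1y] zero: DF = P = 611/625 ≈ 0.977600
step 2 [2y] bond c/1=11/200: DF=(2096633/2000000 − 11/200·(0.977600))/(1+11/200) = 9427/10000 ≈ 0.942700
step 3 [3y] bond c/1=13/400: DF=(4030241/4000000 − 13/400·(0.977600+0.942700))/(1+13/400) = 4577/5000 ≈ 0.915400

1 1 611/625
2 2 9427/10000
3 3 4577/5000
DF(2y) is solved at step 2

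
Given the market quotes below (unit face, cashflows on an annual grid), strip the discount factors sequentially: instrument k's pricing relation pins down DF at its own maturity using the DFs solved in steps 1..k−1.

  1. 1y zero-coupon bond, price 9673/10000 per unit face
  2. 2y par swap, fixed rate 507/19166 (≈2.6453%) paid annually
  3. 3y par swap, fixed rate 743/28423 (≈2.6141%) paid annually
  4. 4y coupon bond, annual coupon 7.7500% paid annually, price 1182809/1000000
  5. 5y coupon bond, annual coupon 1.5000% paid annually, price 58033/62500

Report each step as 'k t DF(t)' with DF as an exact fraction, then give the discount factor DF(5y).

step 1 [1y] zero: DF = P = 9673/10000 ≈ 0.967300
step 2 [2y] swap r/1=507/19166: DF=(1 − 507/19166·(0.967300))/(1+507/19166) = 9493/10000 ≈ 0.949300
step 3 [3y] swap r/1=743/28423: DF=(1 − 743/28423·(0.967300+0.949300))/(1+743/28423) = 9257/10000 ≈ 0.925700
step 4 [4y] bond c/1=31/400: DF=(1182809/1000000 − 31/400·(0.967300+0.949300+0.925700))/(1+31/400) = 8933/10000 ≈ 0.893300
step 5 [5y] bond c/1=3/200: DF=(58033/62500 − 3/200·(0.967300+0.949300+0.925700+0.893300))/(1+3/200) = 2149/2500 ≈ 0.859600

1 1 9673/10000
2 2 9493/10000
3 3 9257/10000
4 4 8933/10000
5 5 2149/2500
DF(5y) = 2149/2500 ≈ 0.859600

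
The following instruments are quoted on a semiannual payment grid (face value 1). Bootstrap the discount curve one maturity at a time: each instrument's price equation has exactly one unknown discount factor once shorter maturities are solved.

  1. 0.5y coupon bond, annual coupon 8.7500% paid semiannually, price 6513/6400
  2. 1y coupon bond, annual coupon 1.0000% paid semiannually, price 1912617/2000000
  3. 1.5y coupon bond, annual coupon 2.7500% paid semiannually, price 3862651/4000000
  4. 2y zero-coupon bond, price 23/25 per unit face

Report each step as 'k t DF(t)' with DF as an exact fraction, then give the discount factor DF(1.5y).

1 1/2 39/40
2 1 9467/10000
3 3/2 1853/2000
4 2 23/25
DF(1.5y) = 1853/2000 ≈ 0.926500

step 1 [0.5y] bond c/2=7/160: DF=(6513/6400 − 7/160·(0))/(1+7/160) = 39/40 ≈ 0.975000
step 2 [1y] bond c/2=1/200: DF=(1912617/2000000 − 1/200·(0.975000))/(1+1/200) = 9467/10000 ≈ 0.946700
step 3 [1.5y] bond c/2=11/800: DF=(3862651/4000000 − 11/800·(0.975000+0.946700))/(1+11/800) = 1853/2000 ≈ 0.926500
step 4 [2y] zero: DF = P = 23/25 ≈ 0.920000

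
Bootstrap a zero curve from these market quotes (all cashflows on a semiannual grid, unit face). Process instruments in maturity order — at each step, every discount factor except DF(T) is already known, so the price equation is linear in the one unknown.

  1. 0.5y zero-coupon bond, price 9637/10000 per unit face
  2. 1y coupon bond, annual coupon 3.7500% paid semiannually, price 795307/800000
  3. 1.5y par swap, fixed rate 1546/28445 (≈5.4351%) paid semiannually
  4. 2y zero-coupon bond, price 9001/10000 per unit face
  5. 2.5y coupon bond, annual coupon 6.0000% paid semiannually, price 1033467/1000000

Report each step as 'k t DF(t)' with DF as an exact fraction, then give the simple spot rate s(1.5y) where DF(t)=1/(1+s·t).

1 1/2 9637/10000
2 1 9581/10000
3 3/2 9227/10000
4 2 9001/10000
5 5/2 8943/10000
s(1.5y) = (1/(9227/10000) − 1)/(3/2) = 1546/27681 ≈ 5.5851%

step 1 [0.5y] zero: DF = P = 9637/10000 ≈ 0.963700
step 2 [1y] bond c/2=3/160: DF=(795307/800000 − 3/160·(0.963700))/(1+3/160) = 9581/10000 ≈ 0.958100
step 3 [1.5y] swap r/2=773/28445: DF=(1 − 773/28445·(0.963700+0.958100))/(1+773/28445) = 9227/10000 ≈ 0.922700
step 4 [2y] zero: DF = P = 9001/10000 ≈ 0.900100
step 5 [2.5y] bond c/2=3/100: DF=(1033467/1000000 − 3/100·(0.963700+0.958100+0.922700+0.900100))/(1+3/100) = 8943/10000 ≈ 0.894300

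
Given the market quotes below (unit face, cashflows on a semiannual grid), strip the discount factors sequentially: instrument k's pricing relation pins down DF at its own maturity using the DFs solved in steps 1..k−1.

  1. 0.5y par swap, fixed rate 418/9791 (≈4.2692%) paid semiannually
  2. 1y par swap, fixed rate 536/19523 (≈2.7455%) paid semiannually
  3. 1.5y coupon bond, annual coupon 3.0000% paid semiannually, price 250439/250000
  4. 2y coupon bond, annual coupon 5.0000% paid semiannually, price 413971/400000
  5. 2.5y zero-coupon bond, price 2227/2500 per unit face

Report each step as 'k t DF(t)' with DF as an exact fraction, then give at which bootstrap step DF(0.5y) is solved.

step 1 [0.5y] swap r/2=209/9791: DF=(1 − 209/9791·(0))/(1+209/9791) = 9791/10000 ≈ 0.979100
step 2 [1y] swap r/2=268/19523: DF=(1 − 268/19523·(0.979100))/(1+268/19523) = 2433/2500 ≈ 0.973200
step 3 [1.5y] bond c/2=3/200: DF=(250439/250000 − 3/200·(0.979100+0.973200))/(1+3/200) = 9581/10000 ≈ 0.958100
step 4 [2y] bond c/2=1/40: DF=(413971/400000 − 1/40·(0.979100+0.973200+0.958100))/(1+1/40) = 9387/10000 ≈ 0.938700
step 5 [2.5y] zero: DF = P = 2227/2500 ≈ 0.890800

1 1/2 9791/10000
2 1 2433/2500
3 3/2 9581/10000
4 2 9387/10000
5 5/2 2227/2500
DF(0.5y) is solved at step 1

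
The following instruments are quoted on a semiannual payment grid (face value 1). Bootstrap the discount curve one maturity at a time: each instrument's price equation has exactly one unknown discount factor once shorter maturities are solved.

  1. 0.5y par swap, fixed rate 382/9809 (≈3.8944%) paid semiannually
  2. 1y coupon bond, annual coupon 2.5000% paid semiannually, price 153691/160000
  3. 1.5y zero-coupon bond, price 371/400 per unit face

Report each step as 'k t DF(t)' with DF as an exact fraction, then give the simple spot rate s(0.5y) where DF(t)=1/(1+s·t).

1 1/2 9809/10000
2 1 4683/5000
3 3/2 371/400
s(0.5y) = (1/(9809/10000) − 1)/(1/2) = 382/9809 ≈ 3.8944%

step 1 [0.5y] swap r/2=191/9809: DF=(1 − 191/9809·(0))/(1+191/9809) = 9809/10000 ≈ 0.980900
step 2 [1y] bond c/2=1/80: DF=(153691/160000 − 1/80·(0.980900))/(1+1/80) = 4683/5000 ≈ 0.936600
step 3 [1.5y] zero: DF = P = 371/400 ≈ 0.927500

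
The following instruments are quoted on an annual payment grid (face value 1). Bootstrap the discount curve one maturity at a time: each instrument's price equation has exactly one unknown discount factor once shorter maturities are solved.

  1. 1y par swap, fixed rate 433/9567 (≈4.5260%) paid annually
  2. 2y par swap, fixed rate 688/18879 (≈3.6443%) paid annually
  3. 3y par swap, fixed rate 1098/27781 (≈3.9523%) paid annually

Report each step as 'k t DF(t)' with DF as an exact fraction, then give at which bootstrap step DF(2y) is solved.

1 1 9567/10000
2 2 582/625
3 3 4451/5000
DF(2y) is solved at step 2

step 1 [1y] swap r/1=433/9567: DF=(1 − 433/9567·(0))/(1+433/9567) = 9567/10000 ≈ 0.956700
step 2 [2y] swap r/1=688/18879: DF=(1 − 688/18879·(0.956700))/(1+688/18879) = 582/625 ≈ 0.931200
step 3 [3y] swap r/1=1098/27781: DF=(1 − 1098/27781·(0.956700+0.931200))/(1+1098/27781) = 4451/5000 ≈ 0.890200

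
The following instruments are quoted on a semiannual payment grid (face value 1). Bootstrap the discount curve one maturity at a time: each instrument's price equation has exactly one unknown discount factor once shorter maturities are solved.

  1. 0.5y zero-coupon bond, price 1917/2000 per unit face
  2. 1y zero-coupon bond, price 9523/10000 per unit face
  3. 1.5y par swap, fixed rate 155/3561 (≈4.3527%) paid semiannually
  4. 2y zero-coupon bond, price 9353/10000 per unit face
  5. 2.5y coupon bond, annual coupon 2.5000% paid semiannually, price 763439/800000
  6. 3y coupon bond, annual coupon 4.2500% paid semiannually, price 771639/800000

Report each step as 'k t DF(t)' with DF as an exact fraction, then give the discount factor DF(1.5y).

1 1/2 1917/2000
2 1 9523/10000
3 3/2 469/500
4 2 9353/10000
5 5/2 4479/5000
6 3 8471/10000
DF(1.5y) = 469/500 ≈ 0.938000

step 1 [0.5y] zero: DF = P = 1917/2000 ≈ 0.958500
step 2 [1y] zero: DF = P = 9523/10000 ≈ 0.952300
step 3 [1.5y] swap r/2=155/7122: DF=(1 − 155/7122·(0.958500+0.952300))/(1+155/7122) = 469/500 ≈ 0.938000
step 4 [2y] zero: DF = P = 9353/10000 ≈ 0.935300
step 5 [2.5y] bond c/2=1/80: DF=(763439/800000 − 1/80·(0.958500+0.952300+0.938000+0.935300))/(1+1/80) = 4479/5000 ≈ 0.895800
step 6 [3y] bond c/2=17/800: DF=(771639/800000 − 17/800·(0.958500+0.952300+0.938000+0.935300+0.895800))/(1+17/800) = 8471/10000 ≈ 0.847100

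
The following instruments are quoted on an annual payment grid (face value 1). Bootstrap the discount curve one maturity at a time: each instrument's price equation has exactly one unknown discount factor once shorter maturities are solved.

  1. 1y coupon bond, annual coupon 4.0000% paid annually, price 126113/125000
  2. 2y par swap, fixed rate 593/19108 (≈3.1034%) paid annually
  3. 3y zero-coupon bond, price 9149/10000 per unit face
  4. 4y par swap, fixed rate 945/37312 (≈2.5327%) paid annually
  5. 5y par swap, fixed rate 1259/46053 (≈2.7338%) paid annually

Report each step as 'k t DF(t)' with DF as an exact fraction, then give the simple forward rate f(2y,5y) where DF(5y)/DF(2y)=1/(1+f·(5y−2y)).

step 1 [1y] bond c/1=1/25: DF=(126113/125000 − 1/25·(0))/(1+1/25) = 9701/10000 ≈ 0.970100
step 2 [2y] swap r/1=593/19108: DF=(1 − 593/19108·(0.970100))/(1+593/19108) = 9407/10000 ≈ 0.940700
step 3 [3y] zero: DF = P = 9149/10000 ≈ 0.914900
step 4 [4y] swap r/1=945/37312: DF=(1 − 945/37312·(0.970100+0.940700+0.914900))/(1+945/37312) = 1811/2000 ≈ 0.905500
step 5 [5y] swap r/1=1259/46053: DF=(1 − 1259/46053·(0.970100+0.940700+0.914900+0.905500))/(1+1259/46053) = 8741/10000 ≈ 0.874100

1 1 9701/10000
2 2 9407/10000
3 3 9149/10000
4 4 1811/2000
5 5 8741/10000
f(2y,5y) = ((9407/10000)/(8741/10000) − 1)/(3) = 222/8741 ≈ 2.5398%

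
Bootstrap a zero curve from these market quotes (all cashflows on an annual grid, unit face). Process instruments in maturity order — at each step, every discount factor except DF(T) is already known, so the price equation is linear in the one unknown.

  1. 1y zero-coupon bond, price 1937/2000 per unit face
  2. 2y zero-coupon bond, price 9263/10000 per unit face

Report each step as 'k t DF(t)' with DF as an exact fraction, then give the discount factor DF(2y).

step 1 [1y] zero: DF = P = 1937/2000 ≈ 0.968500
step 2 [2y] zero: DF = P = 9263/10000 ≈ 0.926300

1 1 1937/2000
2 2 9263/10000
DF(2y) = 9263/10000 ≈ 0.926300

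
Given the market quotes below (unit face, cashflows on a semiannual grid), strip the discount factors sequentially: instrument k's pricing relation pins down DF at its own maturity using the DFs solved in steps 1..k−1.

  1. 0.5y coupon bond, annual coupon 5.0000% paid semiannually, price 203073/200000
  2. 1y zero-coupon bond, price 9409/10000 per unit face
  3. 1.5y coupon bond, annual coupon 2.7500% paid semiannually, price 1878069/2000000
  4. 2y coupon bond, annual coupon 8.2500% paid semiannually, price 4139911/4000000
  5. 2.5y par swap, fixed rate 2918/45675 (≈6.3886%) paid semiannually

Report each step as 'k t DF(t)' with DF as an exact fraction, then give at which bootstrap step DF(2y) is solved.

1 1/2 4953/5000
2 1 9409/10000
3 3/2 9001/10000
4 2 4409/5000
5 5/2 8541/10000
DF(2y) is solved at step 4

step 1 [0.5y] bond c/2=1/40: DF=(203073/200000 − 1/40·(0))/(1+1/40) = 4953/5000 ≈ 0.990600
step 2 [1y] zero: DF = P = 9409/10000 ≈ 0.940900
step 3 [1.5y] bond c/2=11/800: DF=(1878069/2000000 − 11/800·(0.990600+0.940900))/(1+11/800) = 9001/10000 ≈ 0.900100
step 4 [2y] bond c/2=33/800: DF=(4139911/4000000 − 33/800·(0.990600+0.940900+0.900100))/(1+33/800) = 4409/5000 ≈ 0.881800
step 5 [2.5y] swap r/2=1459/45675: DF=(1 − 1459/45675·(0.990600+0.940900+0.900100+0.881800))/(1+1459/45675) = 8541/10000 ≈ 0.854100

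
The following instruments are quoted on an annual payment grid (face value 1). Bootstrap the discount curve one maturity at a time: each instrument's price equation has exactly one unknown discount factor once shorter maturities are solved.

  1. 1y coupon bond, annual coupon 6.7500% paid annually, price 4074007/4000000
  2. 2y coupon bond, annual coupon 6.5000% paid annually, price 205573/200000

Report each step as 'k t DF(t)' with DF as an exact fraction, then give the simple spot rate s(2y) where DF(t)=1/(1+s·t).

step 1 [1y] bond c/1=27/400: DF=(4074007/4000000 − 27/400·(0))/(1+27/400) = 9541/10000 ≈ 0.954100
step 2 [2y] bond c/1=13/200: DF=(205573/200000 − 13/200·(0.954100))/(1+13/200) = 9069/10000 ≈ 0.906900

1 1 9541/10000
2 2 9069/10000
s(2y) = (1/(9069/10000) − 1)/(2) = 931/18138 ≈ 5.1329%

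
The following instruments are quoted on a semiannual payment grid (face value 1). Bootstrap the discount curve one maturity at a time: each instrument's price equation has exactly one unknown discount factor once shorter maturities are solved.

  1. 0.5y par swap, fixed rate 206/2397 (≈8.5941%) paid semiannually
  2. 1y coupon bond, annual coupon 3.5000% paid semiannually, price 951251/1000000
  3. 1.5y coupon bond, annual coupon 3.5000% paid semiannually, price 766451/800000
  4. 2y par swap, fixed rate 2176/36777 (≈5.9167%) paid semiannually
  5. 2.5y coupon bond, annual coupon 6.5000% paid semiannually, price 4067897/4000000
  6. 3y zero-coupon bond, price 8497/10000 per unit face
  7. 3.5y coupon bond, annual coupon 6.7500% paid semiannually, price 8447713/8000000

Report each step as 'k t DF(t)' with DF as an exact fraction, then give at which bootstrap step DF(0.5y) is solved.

step 1 [0.5y] swap r/2=103/2397: DF=(1 − 103/2397·(0))/(1+103/2397) = 2397/2500 ≈ 0.958800
step 2 [1y] bond c/2=7/400: DF=(951251/1000000 − 7/400·(0.958800))/(1+7/400) = 574/625 ≈ 0.918400
step 3 [1.5y] bond c/2=7/400: DF=(766451/800000 − 7/400·(0.958800+0.918400))/(1+7/400) = 9093/10000 ≈ 0.909300
step 4 [2y] swap r/2=1088/36777: DF=(1 − 1088/36777·(0.958800+0.918400+0.909300))/(1+1088/36777) = 557/625 ≈ 0.891200
step 5 [2.5y] bond c/2=13/400: DF=(4067897/4000000 − 13/400·(0.958800+0.918400+0.909300+0.891200))/(1+13/400) = 2173/2500 ≈ 0.869200
step 6 [3y] zero: DF = P = 8497/10000 ≈ 0.849700
step 7 [3.5y] bond c/2=27/800: DF=(8447713/8000000 − 27/800·(0.958800+0.918400+0.909300+0.891200+0.869200+0.849700))/(1+27/800) = 8453/10000 ≈ 0.845300

1 1/2 2397/2500
2 1 574/625
3 3/2 9093/10000
4 2 557/625
5 5/2 2173/2500
6 3 8497/10000
7 7/2 8453/10000
DF(0.5y) is solved at step 1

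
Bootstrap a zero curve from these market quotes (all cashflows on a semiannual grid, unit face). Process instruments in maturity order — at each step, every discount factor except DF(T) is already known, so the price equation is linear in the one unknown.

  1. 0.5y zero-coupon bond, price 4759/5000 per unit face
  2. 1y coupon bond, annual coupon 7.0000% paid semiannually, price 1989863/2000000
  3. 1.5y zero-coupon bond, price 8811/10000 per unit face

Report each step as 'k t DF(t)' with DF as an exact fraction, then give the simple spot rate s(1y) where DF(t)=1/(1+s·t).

1 1/2 4759/5000
2 1 9291/10000
3 3/2 8811/10000
s(1y) = (1/(9291/10000) − 1)/(1) = 709/9291 ≈ 7.6310%

step 1 [0.5y] zero: DF = P = 4759/5000 ≈ 0.951800
step 2 [1y] bond c/2=7/200: DF=(1989863/2000000 − 7/200·(0.951800))/(1+7/200) = 9291/10000 ≈ 0.929100
step 3 [1.5y] zero: DF = P = 8811/10000 ≈ 0.881100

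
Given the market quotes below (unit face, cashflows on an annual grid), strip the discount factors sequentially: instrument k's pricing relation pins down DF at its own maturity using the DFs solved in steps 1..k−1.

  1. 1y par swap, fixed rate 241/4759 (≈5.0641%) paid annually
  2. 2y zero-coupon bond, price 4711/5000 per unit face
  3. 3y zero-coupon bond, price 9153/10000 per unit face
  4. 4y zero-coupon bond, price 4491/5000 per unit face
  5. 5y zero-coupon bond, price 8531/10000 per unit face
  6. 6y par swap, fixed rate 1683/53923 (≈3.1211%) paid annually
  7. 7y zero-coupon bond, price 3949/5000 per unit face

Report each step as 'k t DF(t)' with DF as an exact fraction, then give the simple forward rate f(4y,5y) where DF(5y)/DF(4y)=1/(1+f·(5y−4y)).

step 1 [1y] swap r/1=241/4759: DF=(1 − 241/4759·(0))/(1+241/4759) = 4759/5000 ≈ 0.951800
step 2 [2y] zero: DF = P = 4711/5000 ≈ 0.942200
step 3 [3y] zero: DF = P = 9153/10000 ≈ 0.915300
step 4 [4y] zero: DF = P = 4491/5000 ≈ 0.898200
step 5 [5y] zero: DF = P = 8531/10000 ≈ 0.853100
step 6 [6y] swap r/1=1683/53923: DF=(1 − 1683/53923·(0.951800+0.942200+0.915300+0.898200+0.853100))/(1+1683/53923) = 8317/10000 ≈ 0.831700
step 7 [7y] zero: DF = P = 3949/5000 ≈ 0.789800

1 1 4759/5000
2 2 4711/5000
3 3 9153/10000
4 4 4491/5000
5 5 8531/10000
6 6 8317/10000
7 7 3949/5000
f(4y,5y) = ((4491/5000)/(8531/10000) − 1)/(1) = 451/8531 ≈ 5.2866%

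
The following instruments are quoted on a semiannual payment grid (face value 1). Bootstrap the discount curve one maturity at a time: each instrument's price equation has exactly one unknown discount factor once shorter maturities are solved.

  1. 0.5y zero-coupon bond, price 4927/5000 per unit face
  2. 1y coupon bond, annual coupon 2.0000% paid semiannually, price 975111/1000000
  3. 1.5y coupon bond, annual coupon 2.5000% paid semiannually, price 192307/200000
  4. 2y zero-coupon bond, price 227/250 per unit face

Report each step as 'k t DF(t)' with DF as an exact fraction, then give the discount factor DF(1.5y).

step 1 [0.5y] zero: DF = P = 4927/5000 ≈ 0.985400
step 2 [1y] bond c/2=1/100: DF=(975111/1000000 − 1/100·(0.985400))/(1+1/100) = 9557/10000 ≈ 0.955700
step 3 [1.5y] bond c/2=1/80: DF=(192307/200000 − 1/80·(0.985400+0.955700))/(1+1/80) = 9257/10000 ≈ 0.925700
step 4 [2y] zero: DF = P = 227/250 ≈ 0.908000

1 1/2 4927/5000
2 1 9557/10000
3 3/2 9257/10000
4 2 227/250
DF(1.5y) = 9257/10000 ≈ 0.925700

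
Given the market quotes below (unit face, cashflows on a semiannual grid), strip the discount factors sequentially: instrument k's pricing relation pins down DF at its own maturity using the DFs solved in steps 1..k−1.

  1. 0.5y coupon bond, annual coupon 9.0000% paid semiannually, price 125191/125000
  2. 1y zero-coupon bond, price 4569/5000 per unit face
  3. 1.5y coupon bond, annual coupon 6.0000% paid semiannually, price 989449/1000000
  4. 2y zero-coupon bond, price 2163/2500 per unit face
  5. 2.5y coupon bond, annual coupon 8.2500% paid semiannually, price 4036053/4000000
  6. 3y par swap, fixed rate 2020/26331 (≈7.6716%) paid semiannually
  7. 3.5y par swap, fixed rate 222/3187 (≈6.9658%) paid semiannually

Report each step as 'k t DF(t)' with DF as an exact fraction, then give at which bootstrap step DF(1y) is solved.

1 1/2 599/625
2 1 4569/5000
3 3/2 9061/10000
4 2 2163/2500
5 5/2 8247/10000
6 3 399/500
7 7/2 7891/10000
DF(1y) is solved at step 2

step 1 [0.5y] bond c/2=9/200: DF=(125191/125000 − 9/200·(0))/(1+9/200) = 599/625 ≈ 0.958400
step 2 [1y] zero: DF = P = 4569/5000 ≈ 0.913800
step 3 [1.5y] bond c/2=3/100: DF=(989449/1000000 − 3/100·(0.958400+0.913800))/(1+3/100) = 9061/10000 ≈ 0.906100
step 4 [2y] zero: DF = P = 2163/2500 ≈ 0.865200
step 5 [2.5y] bond c/2=33/800: DF=(4036053/4000000 − 33/800·(0.958400+0.913800+0.906100+0.865200))/(1+33/800) = 8247/10000 ≈ 0.824700
step 6 [3y] swap r/2=1010/26331: DF=(1 − 1010/26331·(0.958400+0.913800+0.906100+0.865200+0.824700))/(1+1010/26331) = 399/500 ≈ 0.798000
step 7 [3.5y] swap r/2=111/3187: DF=(1 − 111/3187·(0.958400+0.913800+0.906100+0.865200+0.824700+0.798000))/(1+111/3187) = 7891/10000 ≈ 0.789100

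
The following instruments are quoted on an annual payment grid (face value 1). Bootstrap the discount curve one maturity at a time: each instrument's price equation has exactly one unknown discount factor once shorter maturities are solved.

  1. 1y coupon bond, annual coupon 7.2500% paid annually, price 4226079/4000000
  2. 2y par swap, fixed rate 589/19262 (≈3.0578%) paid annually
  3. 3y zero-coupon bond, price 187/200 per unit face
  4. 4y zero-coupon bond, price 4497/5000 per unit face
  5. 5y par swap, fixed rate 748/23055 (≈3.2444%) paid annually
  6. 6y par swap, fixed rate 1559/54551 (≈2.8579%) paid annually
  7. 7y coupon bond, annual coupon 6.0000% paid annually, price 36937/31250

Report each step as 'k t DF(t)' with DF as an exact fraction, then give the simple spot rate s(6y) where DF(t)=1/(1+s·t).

step 1 [1y] bond c/1=29/400: DF=(4226079/4000000 − 29/400·(0))/(1+29/400) = 9851/10000 ≈ 0.985100
step 2 [2y] swap r/1=589/19262: DF=(1 − 589/19262·(0.985100))/(1+589/19262) = 9411/10000 ≈ 0.941100
step 3 [3y] zero: DF = P = 187/200 ≈ 0.935000
step 4 [4y] zero: DF = P = 4497/5000 ≈ 0.899400
step 5 [5y] swap r/1=748/23055: DF=(1 − 748/23055·(0.985100+0.941100+0.935000+0.899400))/(1+748/23055) = 1063/1250 ≈ 0.850400
step 6 [6y] swap r/1=1559/54551: DF=(1 − 1559/54551·(0.985100+0.941100+0.935000+0.899400+0.850400))/(1+1559/54551) = 8441/10000 ≈ 0.844100
step 7 [7y] bond c/1=3/50: DF=(36937/31250 − 3/50·(0.985100+0.941100+0.935000+0.899400+0.850400+0.844100))/(1+3/50) = 8063/10000 ≈ 0.806300

1 1 9851/10000
2 2 9411/10000
3 3 187/200
4 4 4497/5000
5 5 1063/1250
6 6 8441/10000
7 7 8063/10000
s(6y) = (1/(8441/10000) − 1)/(6) = 1559/50646 ≈ 3.0782%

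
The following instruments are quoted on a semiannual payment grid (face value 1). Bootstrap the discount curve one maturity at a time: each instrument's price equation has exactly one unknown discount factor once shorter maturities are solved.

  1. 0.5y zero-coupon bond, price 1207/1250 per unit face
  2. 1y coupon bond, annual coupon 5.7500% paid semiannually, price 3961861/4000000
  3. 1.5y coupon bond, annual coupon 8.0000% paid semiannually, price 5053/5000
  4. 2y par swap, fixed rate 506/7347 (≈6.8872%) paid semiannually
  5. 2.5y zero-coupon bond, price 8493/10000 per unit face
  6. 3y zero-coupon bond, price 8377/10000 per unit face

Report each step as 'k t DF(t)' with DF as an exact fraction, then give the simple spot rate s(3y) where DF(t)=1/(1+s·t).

step 1 [0.5y] zero: DF = P = 1207/1250 ≈ 0.965600
step 2 [1y] bond c/2=23/800: DF=(3961861/4000000 − 23/800·(0.965600))/(1+23/800) = 4679/5000 ≈ 0.935800
step 3 [1.5y] bond c/2=1/25: DF=(5053/5000 − 1/25·(0.965600+0.935800))/(1+1/25) = 4493/5000 ≈ 0.898600
step 4 [2y] swap r/2=253/7347: DF=(1 − 253/7347·(0.965600+0.935800+0.898600))/(1+253/7347) = 1747/2000 ≈ 0.873500
step 5 [2.5y] zero: DF = P = 8493/10000 ≈ 0.849300
step 6 [3y] zero: DF = P = 8377/10000 ≈ 0.837700

1 1/2 1207/1250
2 1 4679/5000
3 3/2 4493/5000
4 2 1747/2000
5 5/2 8493/10000
6 3 8377/10000
s(3y) = (1/(8377/10000) − 1)/(3) = 541/8377 ≈ 6.4582%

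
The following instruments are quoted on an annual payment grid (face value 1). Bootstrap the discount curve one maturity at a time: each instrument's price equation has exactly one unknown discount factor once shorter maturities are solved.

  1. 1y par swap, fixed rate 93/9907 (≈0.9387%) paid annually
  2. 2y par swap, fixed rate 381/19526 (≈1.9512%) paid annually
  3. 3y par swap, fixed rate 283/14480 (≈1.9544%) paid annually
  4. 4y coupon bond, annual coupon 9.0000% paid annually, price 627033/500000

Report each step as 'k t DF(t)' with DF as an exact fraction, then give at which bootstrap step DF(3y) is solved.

step 1 [1y] swap r/1=93/9907: DF=(1 − 93/9907·(0))/(1+93/9907) = 9907/10000 ≈ 0.990700
step 2 [2y] swap r/1=381/19526: DF=(1 − 381/19526·(0.990700))/(1+381/19526) = 9619/10000 ≈ 0.961900
step 3 [3y] swap r/1=283/14480: DF=(1 − 283/14480·(0.990700+0.961900))/(1+283/14480) = 4717/5000 ≈ 0.943400
step 4 [4y] bond c/1=9/100: DF=(627033/500000 − 9/100·(0.990700+0.961900+0.943400))/(1+9/100) = 4557/5000 ≈ 0.911400

1 1 9907/10000
2 2 9619/10000
3 3 4717/5000
4 4 4557/5000
DF(3y) is solved at step 3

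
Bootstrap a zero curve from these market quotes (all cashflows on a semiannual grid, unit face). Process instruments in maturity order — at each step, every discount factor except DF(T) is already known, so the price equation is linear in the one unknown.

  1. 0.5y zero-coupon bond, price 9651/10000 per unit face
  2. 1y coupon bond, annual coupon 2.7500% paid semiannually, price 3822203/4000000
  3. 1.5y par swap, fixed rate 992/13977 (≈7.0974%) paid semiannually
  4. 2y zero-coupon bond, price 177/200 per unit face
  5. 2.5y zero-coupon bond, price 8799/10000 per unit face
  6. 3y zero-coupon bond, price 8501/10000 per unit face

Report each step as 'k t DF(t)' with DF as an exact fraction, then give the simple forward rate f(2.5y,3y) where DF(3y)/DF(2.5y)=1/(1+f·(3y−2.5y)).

step 1 [0.5y] zero: DF = P = 9651/10000 ≈ 0.965100
step 2 [1y] bond c/2=11/800: DF=(3822203/4000000 − 11/800·(0.965100))/(1+11/800) = 1859/2000 ≈ 0.929500
step 3 [1.5y] swap r/2=496/13977: DF=(1 − 496/13977·(0.965100+0.929500))/(1+496/13977) = 563/625 ≈ 0.900800
step 4 [2y] zero: DF = P = 177/200 ≈ 0.885000
step 5 [2.5y] zero: DF = P = 8799/10000 ≈ 0.879900
step 6 [3y] zero: DF = P = 8501/10000 ≈ 0.850100

1 1/2 9651/10000
2 1 1859/2000
3 3/2 563/625
4 2 177/200
5 5/2 8799/10000
6 3 8501/10000
f(2.5y,3y) = ((8799/10000)/(8501/10000) − 1)/(1/2) = 596/8501 ≈ 7.0109%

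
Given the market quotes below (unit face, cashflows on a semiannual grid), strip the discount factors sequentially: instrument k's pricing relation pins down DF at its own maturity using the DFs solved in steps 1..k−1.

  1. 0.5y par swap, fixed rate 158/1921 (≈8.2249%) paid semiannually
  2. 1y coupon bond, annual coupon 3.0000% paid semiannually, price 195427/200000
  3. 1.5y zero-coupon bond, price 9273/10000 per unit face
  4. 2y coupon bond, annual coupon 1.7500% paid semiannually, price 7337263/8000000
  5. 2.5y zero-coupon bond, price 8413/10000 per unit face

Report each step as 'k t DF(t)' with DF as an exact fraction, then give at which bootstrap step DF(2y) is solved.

step 1 [0.5y] swap r/2=79/1921: DF=(1 − 79/1921·(0))/(1+79/1921) = 1921/2000 ≈ 0.960500
step 2 [1y] bond c/2=3/200: DF=(195427/200000 − 3/200·(0.960500))/(1+3/200) = 1897/2000 ≈ 0.948500
step 3 [1.5y] zero: DF = P = 9273/10000 ≈ 0.927300
step 4 [2y] bond c/2=7/800: DF=(7337263/8000000 − 7/800·(0.960500+0.948500+0.927300))/(1+7/800) = 4423/5000 ≈ 0.884600
step 5 [2.5y] zero: DF = P = 8413/10000 ≈ 0.841300

1 1/2 1921/2000
2 1 1897/2000
3 3/2 9273/10000
4 2 4423/5000
5 5/2 8413/10000
DF(2y) is solved at step 4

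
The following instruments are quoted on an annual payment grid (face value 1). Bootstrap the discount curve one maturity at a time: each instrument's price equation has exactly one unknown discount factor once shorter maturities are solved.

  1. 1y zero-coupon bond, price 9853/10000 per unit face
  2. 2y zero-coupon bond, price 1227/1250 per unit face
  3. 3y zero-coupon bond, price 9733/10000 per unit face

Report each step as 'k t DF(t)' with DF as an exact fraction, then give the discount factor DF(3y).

1 1 9853/10000
2 2 1227/1250
3 3 9733/10000
DF(3y) = 9733/10000 ≈ 0.973300

step 1 [1y] zero: DF = P = 9853/10000 ≈ 0.985300
step 2 [2y] zero: DF = P = 1227/1250 ≈ 0.981600
step 3 [3y] zero: DF = P = 9733/10000 ≈ 0.973300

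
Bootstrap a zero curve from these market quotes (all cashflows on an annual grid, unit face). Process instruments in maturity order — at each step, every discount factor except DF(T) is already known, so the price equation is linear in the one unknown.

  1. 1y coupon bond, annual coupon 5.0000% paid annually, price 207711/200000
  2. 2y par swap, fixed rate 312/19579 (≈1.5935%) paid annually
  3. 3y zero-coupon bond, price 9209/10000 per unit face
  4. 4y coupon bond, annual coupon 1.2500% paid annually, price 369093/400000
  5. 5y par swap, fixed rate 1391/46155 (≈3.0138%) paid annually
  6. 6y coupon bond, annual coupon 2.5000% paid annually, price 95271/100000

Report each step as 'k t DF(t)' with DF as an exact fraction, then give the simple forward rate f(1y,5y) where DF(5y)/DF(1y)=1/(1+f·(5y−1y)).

step 1 [1y] bond c/1=1/20: DF=(207711/200000 − 1/20·(0))/(1+1/20) = 9891/10000 ≈ 0.989100
step 2 [2y] swap r/1=312/19579: DF=(1 − 312/19579·(0.989100))/(1+312/19579) = 1211/1250 ≈ 0.968800
step 3 [3y] zero: DF = P = 9209/10000 ≈ 0.920900
step 4 [4y] bond c/1=1/80: DF=(369093/400000 − 1/80·(0.989100+0.968800+0.920900))/(1+1/80) = 4379/5000 ≈ 0.875800
step 5 [5y] swap r/1=1391/46155: DF=(1 − 1391/46155·(0.989100+0.968800+0.920900+0.875800))/(1+1391/46155) = 8609/10000 ≈ 0.860900
step 6 [6y] bond c/1=1/40: DF=(95271/100000 − 1/40·(0.989100+0.968800+0.920900+0.875800+0.860900))/(1+1/40) = 8169/10000 ≈ 0.816900

1 1 9891/10000
2 2 1211/1250
3 3 9209/10000
4 4 4379/5000
5 5 8609/10000
6 6 8169/10000
f(1y,5y) = ((9891/10000)/(8609/10000) − 1)/(4) = 641/17218 ≈ 3.7228%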